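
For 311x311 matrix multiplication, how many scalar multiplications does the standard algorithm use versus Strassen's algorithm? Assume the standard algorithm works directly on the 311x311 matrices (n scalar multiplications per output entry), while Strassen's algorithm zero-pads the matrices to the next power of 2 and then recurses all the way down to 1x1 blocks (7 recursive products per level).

Matrix multiplication for 311x311 matrices:

Strassen's algorithm requires power-of-2 dimensions. Pad 311x311 to 512x512 (next power of 2).

Standard algorithm: 311^3 = 30080231 multiplications
Strassen's algorithm: 7^(log2(512)) = 7^9 = 40353607 multiplications
Difference: 30080231 - 40353607 = -10273376 (Strassen uses MORE here due to padding overhead — for small or just-over-power-of-2 n, padding can outweigh the per-level savings)

Standard: 30080231 multiplications (311^3). Strassen: 40353607 multiplications (7^9, after padding to 512x512). Strassen reduces 8 recursive multiplications to 7 at each level.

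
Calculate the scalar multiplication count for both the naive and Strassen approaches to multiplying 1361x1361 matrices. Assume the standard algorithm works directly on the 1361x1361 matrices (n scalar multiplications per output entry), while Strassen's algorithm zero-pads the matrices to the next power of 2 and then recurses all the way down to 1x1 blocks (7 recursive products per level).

Matrix multiplication for 1361x1361 matrices:

Strassen's algorithm requires power-of-2 dimensions. Pad 1361x1361 to 2048x2048 (next power of 2).

Standard algorithm: 1361^3 = 2521008881 multiplications
Strassen's algorithm: 7^(log2(2048)) = 7^11 = 1977326743 multiplications
Savings: 2521008881 - 1977326743 = 543682138 multiplications

Standard: 2521008881 multiplications (1361^3). Strassen: 1977326743 multiplications (7^11, after padding to 2048x2048). Strassen reduces 8 recursive multiplications to 7 at each level.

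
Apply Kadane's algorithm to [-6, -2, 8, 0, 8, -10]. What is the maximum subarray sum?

Using Kadane's algorithm on [-6, -2, 8, 0, 8, -10]:

Scanning through the array:
Position 1 (value -2): max_ending_here = -2, max_so_far = -2
Position 2 (value 8): max_ending_here = 8, max_so_far = 8
Position 3 (value 0): max_ending_here = 8, max_so_far = 8
Position 4 (value 8): max_ending_here = 16, max_so_far = 16
Position 5 (value -10): max_ending_here = 6, max_so_far = 16

Maximum subarray: [8, 0, 8]
Maximum sum: 16

The maximum subarray is [8, 0, 8] with sum 16. This subarray runs from index 2 to index 4.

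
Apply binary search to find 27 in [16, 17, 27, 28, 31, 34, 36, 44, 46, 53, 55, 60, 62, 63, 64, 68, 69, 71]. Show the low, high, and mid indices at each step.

Binary search for 27 in [16, 17, 27, 28, 31, 34, 36, 44, 46, 53, 55, 60, 62, 63, 64, 68, 69, 71]:

lo=0, hi=17, mid=8, arr[mid]=46 -> 46 > 27, search left half
lo=0, hi=7, mid=3, arr[mid]=28 -> 28 > 27, search left half
lo=0, hi=2, mid=1, arr[mid]=17 -> 17 < 27, search right half
lo=2, hi=2, mid=2, arr[mid]=27 -> Found target at index 2!

Binary search finds 27 at index 2 after 4 comparisons. The search repeatedly halves the search space by comparing with the middle element.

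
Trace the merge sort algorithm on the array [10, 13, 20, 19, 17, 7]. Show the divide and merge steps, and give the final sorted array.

Merge sort trace:

Split: [10, 13, 20, 19, 17, 7] -> [10, 13, 20] and [19, 17, 7]
  Split: [10, 13, 20] -> [10] and [13, 20]
    Split: [13, 20] -> [13] and [20]
    Merge: [13] + [20] -> [13, 20]
  Merge: [10] + [13, 20] -> [10, 13, 20]
  Split: [19, 17, 7] -> [19] and [17, 7]
    Split: [17, 7] -> [17] and [7]
    Merge: [17] + [7] -> [7, 17]
  Merge: [19] + [7, 17] -> [7, 17, 19]
Merge: [10, 13, 20] + [7, 17, 19] -> [7, 10, 13, 17, 19, 20]

Final sorted array: [7, 10, 13, 17, 19, 20]

The merge sort proceeds by recursively splitting the array and merging sorted halves.
After all merges, the sorted array is [7, 10, 13, 17, 19, 20].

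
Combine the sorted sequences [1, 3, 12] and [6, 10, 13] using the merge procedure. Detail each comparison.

Merging process:

Compare 1 vs 6: take 1 from left. Merged: [1]
Compare 3 vs 6: take 3 from left. Merged: [1, 3]
Compare 12 vs 6: take 6 from right. Merged: [1, 3, 6]
Compare 12 vs 10: take 10 from right. Merged: [1, 3, 6, 10]
Compare 12 vs 13: take 12 from left. Merged: [1, 3, 6, 10, 12]
Append remaining from right: [13]. Merged: [1, 3, 6, 10, 12, 13]

Final merged array: [1, 3, 6, 10, 12, 13]
Total comparisons: 5

The merged array is [1, 3, 6, 10, 12, 13], requiring 5 comparisons. The merge step runs in O(n) time where n is the total number of elements.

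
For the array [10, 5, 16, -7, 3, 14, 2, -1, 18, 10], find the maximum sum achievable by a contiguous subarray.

Using Kadane's algorithm on [10, 5, 16, -7, 3, 14, 2, -1, 18, 10]:

Scanning through the array:
Position 1 (value 5): max_ending_here = 15, max_so_far = 15
Position 2 (value 16): max_ending_here = 31, max_so_far = 31
Position 3 (value -7): max_ending_here = 24, max_so_far = 31
Position 4 (value 3): max_ending_here = 27, max_so_far = 31
Position 5 (value 14): max_ending_here = 41, max_so_far = 41
Position 6 (value 2): max_ending_here = 43, max_so_far = 43
Position 7 (value -1): max_ending_here = 42, max_so_far = 43
Position 8 (value 18): max_ending_here = 60, max_so_far = 60
Position 9 (value 10): max_ending_here = 70, max_so_far = 70

Maximum subarray: [10, 5, 16, -7, 3, 14, 2, -1, 18, 10]
Maximum sum: 70

The maximum subarray is [10, 5, 16, -7, 3, 14, 2, -1, 18, 10] with sum 70. This subarray runs from index 0 to index 9.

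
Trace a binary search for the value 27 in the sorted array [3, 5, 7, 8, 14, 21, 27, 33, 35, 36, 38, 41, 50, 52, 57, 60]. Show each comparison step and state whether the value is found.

Binary search for 27 in [3, 5, 7, 8, 14, 21, 27, 33, 35, 36, 38, 41, 50, 52, 57, 60]:

lo=0, hi=15, mid=7, arr[mid]=33 -> 33 > 27, search left half
lo=0, hi=6, mid=3, arr[mid]=8 -> 8 < 27, search right half
lo=4, hi=6, mid=5, arr[mid]=21 -> 21 < 27, search right half
lo=6, hi=6, mid=6, arr[mid]=27 -> Found target at index 6!

Binary search finds 27 at index 6 after 4 comparisons. The search repeatedly halves the search space by comparing with the middle element.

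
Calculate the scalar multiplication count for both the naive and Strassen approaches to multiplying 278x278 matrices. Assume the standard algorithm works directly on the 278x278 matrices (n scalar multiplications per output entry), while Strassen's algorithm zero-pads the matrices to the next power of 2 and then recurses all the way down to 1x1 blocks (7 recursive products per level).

Matrix multiplication for 278x278 matrices:

Strassen's algorithm requires power-of-2 dimensions. Pad 278x278 to 512x512 (next power of 2).

Standard algorithm: 278^3 = 21484952 multiplications
Strassen's algorithm: 7^(log2(512)) = 7^9 = 40353607 multiplications
Difference: 21484952 - 40353607 = -18868655 (Strassen uses MORE here due to padding overhead — for small or just-over-power-of-2 n, padding can outweigh the per-level savings)

Standard: 21484952 multiplications (278^3). Strassen: 40353607 multiplications (7^9, after padding to 512x512). Strassen reduces 8 recursive multiplications to 7 at each level.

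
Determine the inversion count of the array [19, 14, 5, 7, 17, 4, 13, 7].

Finding inversions in [19, 14, 5, 7, 17, 4, 13, 7]:

(0, 1): arr[0]=19 > arr[1]=14
(0, 2): arr[0]=19 > arr[2]=5
(0, 3): arr[0]=19 > arr[3]=7
(0, 4): arr[0]=19 > arr[4]=17
(0, 5): arr[0]=19 > arr[5]=4
(0, 6): arr[0]=19 > arr[6]=13
(0, 7): arr[0]=19 > arr[7]=7
(1, 2): arr[1]=14 > arr[2]=5
(1, 3): arr[1]=14 > arr[3]=7
(1, 5): arr[1]=14 > arr[5]=4
(1, 6): arr[1]=14 > arr[6]=13
(1, 7): arr[1]=14 > arr[7]=7
(2, 5): arr[2]=5 > arr[5]=4
(3, 5): arr[3]=7 > arr[5]=4
(4, 5): arr[4]=17 > arr[5]=4
(4, 6): arr[4]=17 > arr[6]=13
(4, 7): arr[4]=17 > arr[7]=7
(6, 7): arr[6]=13 > arr[7]=7

Total inversions: 18

The array has 18 inversion(s): (0,1), (0,2), (0,3), (0,4), (0,5), (0,6), (0,7), (1,2), (1,3), (1,5), (1,6), (1,7), (2,5), (3,5), (4,5), (4,6), (4,7), (6,7). Each pair (i,j) satisfies i < j and arr[i] > arr[j].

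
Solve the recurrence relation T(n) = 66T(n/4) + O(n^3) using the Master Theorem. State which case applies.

Master Theorem for T(n) = 66T(n/4) + O(n^3):

a = 66, b = 4, c = 3
log_b(a) = log_4(66) = 3.0222

Case 1: c = 3 < log_4(66) = 3.0222
T(n) = O(n^(log_4 66))

For T(n) = 66T(n/4) + O(n^3): log_4(66) = 3.0222. This is Case 1 of the Master Theorem (c < log_b(a), work dominated by leaves), giving O(n^(log_4 66)).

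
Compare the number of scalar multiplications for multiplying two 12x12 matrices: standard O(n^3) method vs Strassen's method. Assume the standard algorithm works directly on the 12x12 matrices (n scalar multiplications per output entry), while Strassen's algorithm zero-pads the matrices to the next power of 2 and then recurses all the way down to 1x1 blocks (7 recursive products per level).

Matrix multiplication for 12x12 matrices:

Strassen's algorithm requires power-of-2 dimensions. Pad 12x12 to 16x16 (next power of 2).

Standard algorithm: 12^3 = 1728 multiplications
Strassen's algorithm: 7^(log2(16)) = 7^4 = 2401 multiplications
Difference: 1728 - 2401 = -673 (Strassen uses MORE here due to padding overhead — for small or just-over-power-of-2 n, padding can outweigh the per-level savings)

Standard: 1728 multiplications (12^3). Strassen: 2401 multiplications (7^4, after padding to 16x16). Strassen reduces 8 recursive multiplications to 7 at each level.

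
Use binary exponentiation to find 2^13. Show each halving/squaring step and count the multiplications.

Computing 2^13 by squaring (build up from 2^1; each line after the first costs one multiplication):

2^1 = 2
2^2 = (2^1)^2 = 2^2 = 4
2^3 = 2 * 2^2 = 2 * 4 = 8
2^6 = (2^3)^2 = 8^2 = 64
2^12 = (2^6)^2 = 64^2 = 4096
2^13 = 2 * 2^12 = 2 * 4096 = 8192

Result: 8192
Multiplications needed: 5 (5 lines after 2^1)

2^13 = 8192. Using exponentiation by squaring, this requires 5 multiplications. The key idea: if the exponent is even, square the half-power; if odd, multiply by the base once.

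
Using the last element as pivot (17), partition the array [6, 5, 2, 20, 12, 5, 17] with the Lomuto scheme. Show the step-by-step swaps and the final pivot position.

Lomuto partition with pivot = 17:

Initial array: [6, 5, 2, 20, 12, 5, 17]

arr[0]=6 <= 17: swap with position 0, array becomes [6, 5, 2, 20, 12, 5, 17]
arr[1]=5 <= 17: swap with position 1, array becomes [6, 5, 2, 20, 12, 5, 17]
arr[2]=2 <= 17: swap with position 2, array becomes [6, 5, 2, 20, 12, 5, 17]
arr[3]=20 > 17: no swap
arr[4]=12 <= 17: swap with position 3, array becomes [6, 5, 2, 12, 20, 5, 17]
arr[5]=5 <= 17: swap with position 4, array becomes [6, 5, 2, 12, 5, 20, 17]

Place pivot at position 5: [6, 5, 2, 12, 5, 17, 20]
Pivot position: 5

After partitioning with pivot 17, the array becomes [6, 5, 2, 12, 5, 17, 20]. The pivot is placed at index 5. All elements to the left of the pivot are <= 17, and all elements to the right are > 17.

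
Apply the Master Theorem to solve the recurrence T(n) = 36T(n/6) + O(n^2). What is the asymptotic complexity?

Master Theorem for T(n) = 36T(n/6) + O(n^2):

a = 36, b = 6, c = 2
log_b(a) = log_6(36) = 2.0000

Case 2: c = 2 = log_6(36) = 2.0000
T(n) = O(n^2 log n) = O(n^2 log n)

For T(n) = 36T(n/6) + O(n^2): log_6(36) = 2.0000. This is Case 2 of the Master Theorem (c = log_b(a), equal work at all levels), giving O(n^2 log n).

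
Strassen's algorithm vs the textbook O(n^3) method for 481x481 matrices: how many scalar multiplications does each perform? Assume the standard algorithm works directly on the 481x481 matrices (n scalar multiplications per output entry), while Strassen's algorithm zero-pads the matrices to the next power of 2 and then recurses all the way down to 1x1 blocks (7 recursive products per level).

Matrix multiplication for 481x481 matrices:

Strassen's algorithm requires power-of-2 dimensions. Pad 481x481 to 512x512 (next power of 2).

Standard algorithm: 481^3 = 111284641 multiplications
Strassen's algorithm: 7^(log2(512)) = 7^9 = 40353607 multiplications
Savings: 111284641 - 40353607 = 70931034 multiplications

Standard: 111284641 multiplications (481^3). Strassen: 40353607 multiplications (7^9, after padding to 512x512). Strassen reduces 8 recursive multiplications to 7 at each level.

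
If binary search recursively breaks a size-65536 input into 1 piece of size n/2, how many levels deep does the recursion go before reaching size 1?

For divide and conquer with division factor 2:

Problem sizes at each level:
Level 0: 65536
Level 1: 32768
Level 2: 16384
Level 3: 8192
Level 4: 4096
Level 5: 2048
Level 6: 1024
Level 7: 512
Level 8: 256
Level 9: 128
Level 10: 64
Level 11: 32
Level 12: 16
Level 13: 8
Level 14: 4
Level 15: 2
Level 16: 1

The root is level 0 and the size-1 base case is level 16 (the tree spans levels 0 through 16, i.e. 17 levels counting the root), so the depth is the number of divisions: log_2(65536) = 16

The recursion tree depth is log_2(65536) = 16. At each level, the problem size is divided by 2, so it takes 16 divisions to reduce to a base case of size 1. The algorithm makes 1 recursive call at each level.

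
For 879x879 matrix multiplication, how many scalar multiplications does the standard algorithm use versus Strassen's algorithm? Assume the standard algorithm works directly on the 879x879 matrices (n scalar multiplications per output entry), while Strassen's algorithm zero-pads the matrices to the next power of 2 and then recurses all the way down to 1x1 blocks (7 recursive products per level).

Matrix multiplication for 879x879 matrices:

Strassen's algorithm requires power-of-2 dimensions. Pad 879x879 to 1024x1024 (next power of 2).

Standard algorithm: 879^3 = 679151439 multiplications
Strassen's algorithm: 7^(log2(1024)) = 7^10 = 282475249 multiplications
Savings: 679151439 - 282475249 = 396676190 multiplications

Standard: 679151439 multiplications (879^3). Strassen: 282475249 multiplications (7^10, after padding to 1024x1024). Strassen reduces 8 recursive multiplications to 7 at each level.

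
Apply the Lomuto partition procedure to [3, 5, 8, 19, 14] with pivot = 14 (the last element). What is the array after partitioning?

Lomuto partition with pivot = 14:

Initial array: [3, 5, 8, 19, 14]

arr[0]=3 <= 14: swap with position 0, array becomes [3, 5, 8, 19, 14]
arr[1]=5 <= 14: swap with position 1, array becomes [3, 5, 8, 19, 14]
arr[2]=8 <= 14: swap with position 2, array becomes [3, 5, 8, 19, 14]
arr[3]=19 > 14: no swap

Place pivot at position 3: [3, 5, 8, 14, 19]
Pivot position: 3

After partitioning with pivot 14, the array becomes [3, 5, 8, 14, 19]. The pivot is placed at index 3. All elements to the left of the pivot are <= 14, and all elements to the right are > 14.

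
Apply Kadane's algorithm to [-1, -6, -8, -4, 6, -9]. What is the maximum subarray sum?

Using Kadane's algorithm on [-1, -6, -8, -4, 6, -9]:

Scanning through the array:
Position 1 (value -6): max_ending_here = -6, max_so_far = -1
Position 2 (value -8): max_ending_here = -8, max_so_far = -1
Position 3 (value -4): max_ending_here = -4, max_so_far = -1
Position 4 (value 6): max_ending_here = 6, max_so_far = 6
Position 5 (value -9): max_ending_here = -3, max_so_far = 6

Maximum subarray: [6]
Maximum sum: 6

The maximum subarray is [6] with sum 6. This subarray runs from index 4 to index 4.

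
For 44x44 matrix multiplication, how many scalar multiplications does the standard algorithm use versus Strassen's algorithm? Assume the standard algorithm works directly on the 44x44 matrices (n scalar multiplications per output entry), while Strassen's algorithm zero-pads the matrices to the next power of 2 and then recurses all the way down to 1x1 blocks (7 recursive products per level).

Matrix multiplication for 44x44 matrices:

Strassen's algorithm requires power-of-2 dimensions. Pad 44x44 to 64x64 (next power of 2).

Standard algorithm: 44^3 = 85184 multiplications
Strassen's algorithm: 7^(log2(64)) = 7^6 = 117649 multiplications
Difference: 85184 - 117649 = -32465 (Strassen uses MORE here due to padding overhead — for small or just-over-power-of-2 n, padding can outweigh the per-level savings)

Standard: 85184 multiplications (44^3). Strassen: 117649 multiplications (7^6, after padding to 64x64). Strassen reduces 8 recursive multiplications to 7 at each level.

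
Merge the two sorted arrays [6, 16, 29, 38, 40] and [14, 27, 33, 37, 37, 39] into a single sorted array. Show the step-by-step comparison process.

Merging process:

Compare 6 vs 14: take 6 from left. Merged: [6]
Compare 16 vs 14: take 14 from right. Merged: [6, 14]
Compare 16 vs 27: take 16 from left. Merged: [6, 14, 16]
Compare 29 vs 27: take 27 from right. Merged: [6, 14, 16, 27]
Compare 29 vs 33: take 29 from left. Merged: [6, 14, 16, 27, 29]
Compare 38 vs 33: take 33 from right. Merged: [6, 14, 16, 27, 29, 33]
Compare 38 vs 37: take 37 from right. Merged: [6, 14, 16, 27, 29, 33, 37]
Compare 38 vs 37: take 37 from right. Merged: [6, 14, 16, 27, 29, 33, 37, 37]
Compare 38 vs 39: take 38 from left. Merged: [6, 14, 16, 27, 29, 33, 37, 37, 38]
Compare 40 vs 39: take 39 from right. Merged: [6, 14, 16, 27, 29, 33, 37, 37, 38, 39]
Append remaining from left: [40]. Merged: [6, 14, 16, 27, 29, 33, 37, 37, 38, 39, 40]

Final merged array: [6, 14, 16, 27, 29, 33, 37, 37, 38, 39, 40]
Total comparisons: 10

The merged array is [6, 14, 16, 27, 29, 33, 37, 37, 38, 39, 40], requiring 10 comparisons. The merge step runs in O(n) time where n is the total number of elements.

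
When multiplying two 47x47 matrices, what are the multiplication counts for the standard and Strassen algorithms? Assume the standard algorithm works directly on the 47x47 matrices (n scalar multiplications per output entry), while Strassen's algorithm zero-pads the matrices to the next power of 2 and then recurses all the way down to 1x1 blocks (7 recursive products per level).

Matrix multiplication for 47x47 matrices:

Strassen's algorithm requires power-of-2 dimensions. Pad 47x47 to 64x64 (next power of 2).

Standard algorithm: 47^3 = 103823 multiplications
Strassen's algorithm: 7^(log2(64)) = 7^6 = 117649 multiplications
Difference: 103823 - 117649 = -13826 (Strassen uses MORE here due to padding overhead — for small or just-over-power-of-2 n, padding can outweigh the per-level savings)

Standard: 103823 multiplications (47^3). Strassen: 117649 multiplications (7^6, after padding to 64x64). Strassen reduces 8 recursive multiplications to 7 at each level.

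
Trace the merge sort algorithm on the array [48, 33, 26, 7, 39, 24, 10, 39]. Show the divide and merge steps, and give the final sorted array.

Merge sort trace:

Split: [48, 33, 26, 7, 39, 24, 10, 39] -> [48, 33, 26, 7] and [39, 24, 10, 39]
  Split: [48, 33, 26, 7] -> [48, 33] and [26, 7]
    Split: [48, 33] -> [48] and [33]
    Merge: [48] + [33] -> [33, 48]
    Split: [26, 7] -> [26] and [7]
    Merge: [26] + [7] -> [7, 26]
  Merge: [33, 48] + [7, 26] -> [7, 26, 33, 48]
  Split: [39, 24, 10, 39] -> [39, 24] and [10, 39]
    Split: [39, 24] -> [39] and [24]
    Merge: [39] + [24] -> [24, 39]
    Split: [10, 39] -> [10] and [39]
    Merge: [10] + [39] -> [10, 39]
  Merge: [24, 39] + [10, 39] -> [10, 24, 39, 39]
Merge: [7, 26, 33, 48] + [10, 24, 39, 39] -> [7, 10, 24, 26, 33, 39, 39, 48]

Final sorted array: [7, 10, 24, 26, 33, 39, 39, 48]

The merge sort proceeds by recursively splitting the array and merging sorted halves.
After all merges, the sorted array is [7, 10, 24, 26, 33, 39, 39, 48].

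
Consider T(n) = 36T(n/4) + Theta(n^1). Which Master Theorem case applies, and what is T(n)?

Master Theorem for T(n) = 36T(n/4) + O(n^1):

a = 36, b = 4, c = 1
log_b(a) = log_4(36) = 2.5850

Case 1: c = 1 < log_4(36) = 2.5850
T(n) = O(n^(log_4 36))

For T(n) = 36T(n/4) + O(n^1): log_4(36) = 2.5850. This is Case 1 of the Master Theorem (c < log_b(a), work dominated by leaves), giving O(n^(log_4 36)).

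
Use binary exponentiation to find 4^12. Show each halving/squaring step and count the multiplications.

Computing 4^12 by squaring (build up from 4^1; each line after the first costs one multiplication):

4^1 = 4
4^2 = (4^1)^2 = 4^2 = 16
4^3 = 4 * 4^2 = 4 * 16 = 64
4^6 = (4^3)^2 = 64^2 = 4096
4^12 = (4^6)^2 = 4096^2 = 16777216

Result: 16777216
Multiplications needed: 4 (4 lines after 4^1)

4^12 = 16777216. Using exponentiation by squaring, this requires 4 multiplications. The key idea: if the exponent is even, square the half-power; if odd, multiply by the base once.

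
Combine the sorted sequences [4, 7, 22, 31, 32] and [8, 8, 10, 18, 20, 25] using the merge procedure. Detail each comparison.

Merging process:

Compare 4 vs 8: take 4 from left. Merged: [4]
Compare 7 vs 8: take 7 from left. Merged: [4, 7]
Compare 22 vs 8: take 8 from right. Merged: [4, 7, 8]
Compare 22 vs 8: take 8 from right. Merged: [4, 7, 8, 8]
Compare 22 vs 10: take 10 from right. Merged: [4, 7, 8, 8, 10]
Compare 22 vs 18: take 18 from right. Merged: [4, 7, 8, 8, 10, 18]
Compare 22 vs 20: take 20 from right. Merged: [4, 7, 8, 8, 10, 18, 20]
Compare 22 vs 25: take 22 from left. Merged: [4, 7, 8, 8, 10, 18, 20, 22]
Compare 31 vs 25: take 25 from right. Merged: [4, 7, 8, 8, 10, 18, 20, 22, 25]
Append remaining from left: [31, 32]. Merged: [4, 7, 8, 8, 10, 18, 20, 22, 25, 31, 32]

Final merged array: [4, 7, 8, 8, 10, 18, 20, 22, 25, 31, 32]
Total comparisons: 9

The merged array is [4, 7, 8, 8, 10, 18, 20, 22, 25, 31, 32], requiring 9 comparisons. The merge step runs in O(n) time where n is the total number of elements.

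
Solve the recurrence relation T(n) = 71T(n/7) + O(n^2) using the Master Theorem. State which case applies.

Master Theorem for T(n) = 71T(n/7) + O(n^2):

a = 71, b = 7, c = 2
log_b(a) = log_7(71) = 2.1906

Case 1: c = 2 < log_7(71) = 2.1906
T(n) = O(n^(log_7 71))

For T(n) = 71T(n/7) + O(n^2): log_7(71) = 2.1906. This is Case 1 of the Master Theorem (c < log_b(a), work dominated by leaves), giving O(n^(log_7 71)).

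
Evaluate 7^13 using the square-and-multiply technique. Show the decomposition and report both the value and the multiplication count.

Computing 7^13 by squaring (build up from 7^1; each line after the first costs one multiplication):

7^1 = 7
7^2 = (7^1)^2 = 7^2 = 49
7^3 = 7 * 7^2 = 7 * 49 = 343
7^6 = (7^3)^2 = 343^2 = 117649
7^12 = (7^6)^2 = 117649^2 = 13841287201
7^13 = 7 * 7^12 = 7 * 13841287201 = 96889010407

Result: 96889010407
Multiplications needed: 5 (5 lines after 7^1)

7^13 = 96889010407. Using exponentiation by squaring, this requires 5 multiplications. The key idea: if the exponent is even, square the half-power; if odd, multiply by the base once.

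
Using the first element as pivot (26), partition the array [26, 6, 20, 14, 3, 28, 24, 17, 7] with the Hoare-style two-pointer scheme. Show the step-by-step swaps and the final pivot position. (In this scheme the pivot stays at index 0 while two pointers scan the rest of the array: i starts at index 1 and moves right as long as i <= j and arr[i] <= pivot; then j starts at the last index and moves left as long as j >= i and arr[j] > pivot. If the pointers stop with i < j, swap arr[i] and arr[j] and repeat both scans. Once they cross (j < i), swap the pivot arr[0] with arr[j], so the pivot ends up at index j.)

Hoare-style two-pointer partition with pivot = 26:

Initial array: [26, 6, 20, 14, 3, 28, 24, 17, 7]

Pointers start at i = 1, j = 8.
i stops at index 5 (arr[5]=28 > 26), j stops at index 8 (arr[8]=7 <= 26): swap arr[5] and arr[8], array becomes [26, 6, 20, 14, 3, 7, 24, 17, 28]
i ends at 8, j ends at 7: the pointers have crossed (j < i), so scanning stops.

Swap pivot arr[0] with arr[7] to place pivot at position 7: [17, 6, 20, 14, 3, 7, 24, 26, 28]
Pivot position: 7

After partitioning with pivot 26, the array becomes [17, 6, 20, 14, 3, 7, 24, 26, 28]. The pivot is placed at index 7. All elements to the left of the pivot are <= 26, and all elements to the right are > 26.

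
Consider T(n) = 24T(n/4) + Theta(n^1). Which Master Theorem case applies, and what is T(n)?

Master Theorem for T(n) = 24T(n/4) + O(n^1):

a = 24, b = 4, c = 1
log_b(a) = log_4(24) = 2.2925

Case 1: c = 1 < log_4(24) = 2.2925
T(n) = O(n^(log_4 24))

For T(n) = 24T(n/4) + O(n^1): log_4(24) = 2.2925. This is Case 1 of the Master Theorem (c < log_b(a), work dominated by leaves), giving O(n^(log_4 24)).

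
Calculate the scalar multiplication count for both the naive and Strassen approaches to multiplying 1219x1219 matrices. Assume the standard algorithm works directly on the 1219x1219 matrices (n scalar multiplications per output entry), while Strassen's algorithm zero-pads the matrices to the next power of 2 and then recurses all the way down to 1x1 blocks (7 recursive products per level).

Matrix multiplication for 1219x1219 matrices:

Strassen's algorithm requires power-of-2 dimensions. Pad 1219x1219 to 2048x2048 (next power of 2).

Standard algorithm: 1219^3 = 1811386459 multiplications
Strassen's algorithm: 7^(log2(2048)) = 7^11 = 1977326743 multiplications
Difference: 1811386459 - 1977326743 = -165940284 (Strassen uses MORE here due to padding overhead — for small or just-over-power-of-2 n, padding can outweigh the per-level savings)

Standard: 1811386459 multiplications (1219^3). Strassen: 1977326743 multiplications (7^11, after padding to 2048x2048). Strassen reduces 8 recursive multiplications to 7 at each level.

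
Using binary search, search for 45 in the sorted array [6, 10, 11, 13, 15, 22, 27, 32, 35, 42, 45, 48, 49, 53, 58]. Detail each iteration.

Binary search for 45 in [6, 10, 11, 13, 15, 22, 27, 32, 35, 42, 45, 48, 49, 53, 58]:

lo=0, hi=14, mid=7, arr[mid]=32 -> 32 < 45, search right half
lo=8, hi=14, mid=11, arr[mid]=48 -> 48 > 45, search left half
lo=8, hi=10, mid=9, arr[mid]=42 -> 42 < 45, search right half
lo=10, hi=10, mid=10, arr[mid]=45 -> Found target at index 10!

Binary search finds 45 at index 10 after 4 comparisons. The search repeatedly halves the search space by comparing with the middle element.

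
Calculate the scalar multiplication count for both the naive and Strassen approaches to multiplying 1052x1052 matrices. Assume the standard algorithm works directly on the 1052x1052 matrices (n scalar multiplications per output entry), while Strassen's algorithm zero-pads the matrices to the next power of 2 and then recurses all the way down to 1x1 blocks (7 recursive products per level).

Matrix multiplication for 1052x1052 matrices:

Strassen's algorithm requires power-of-2 dimensions. Pad 1052x1052 to 2048x2048 (next power of 2).

Standard algorithm: 1052^3 = 1164252608 multiplications
Strassen's algorithm: 7^(log2(2048)) = 7^11 = 1977326743 multiplications
Difference: 1164252608 - 1977326743 = -813074135 (Strassen uses MORE here due to padding overhead — for small or just-over-power-of-2 n, padding can outweigh the per-level savings)

Standard: 1164252608 multiplications (1052^3). Strassen: 1977326743 multiplications (7^11, after padding to 2048x2048). Strassen reduces 8 recursive multiplications to 7 at each level.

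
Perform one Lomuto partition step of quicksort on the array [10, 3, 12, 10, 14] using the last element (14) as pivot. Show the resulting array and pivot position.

Lomuto partition with pivot = 14:

Initial array: [10, 3, 12, 10, 14]

arr[0]=10 <= 14: swap with position 0, array becomes [10, 3, 12, 10, 14]
arr[1]=3 <= 14: swap with position 1, array becomes [10, 3, 12, 10, 14]
arr[2]=12 <= 14: swap with position 2, array becomes [10, 3, 12, 10, 14]
arr[3]=10 <= 14: swap with position 3, array becomes [10, 3, 12, 10, 14]

Place pivot at position 4: [10, 3, 12, 10, 14]
Pivot position: 4

After partitioning with pivot 14, the array becomes [10, 3, 12, 10, 14]. The pivot is placed at index 4. All elements to the left of the pivot are <= 14, and all elements to the right are > 14.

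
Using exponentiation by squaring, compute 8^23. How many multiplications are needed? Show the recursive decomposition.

Computing 8^23 by squaring (build up from 8^1; each line after the first costs one multiplication):

8^1 = 8
8^2 = (8^1)^2 = 8^2 = 64
8^4 = (8^2)^2 = 64^2 = 4096
8^5 = 8 * 8^4 = 8 * 4096 = 32768
8^10 = (8^5)^2 = 32768^2 = 1073741824
8^11 = 8 * 8^10 = 8 * 1073741824 = 8589934592
8^22 = (8^11)^2 = 8589934592^2 = 73786976294838206464
8^23 = 8 * 8^22 = 8 * 73786976294838206464 = 590295810358705651712

Result: 590295810358705651712
Multiplications needed: 7 (7 lines after 8^1)

8^23 = 590295810358705651712. Using exponentiation by squaring, this requires 7 multiplications. The key idea: if the exponent is even, square the half-power; if odd, multiply by the base once.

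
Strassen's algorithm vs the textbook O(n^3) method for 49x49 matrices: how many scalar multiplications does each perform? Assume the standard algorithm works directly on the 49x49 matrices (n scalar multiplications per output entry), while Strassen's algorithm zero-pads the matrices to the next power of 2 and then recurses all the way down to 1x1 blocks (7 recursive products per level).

Matrix multiplication for 49x49 matrices:

Strassen's algorithm requires power-of-2 dimensions. Pad 49x49 to 64x64 (next power of 2).

Standard algorithm: 49^3 = 117649 multiplications
Strassen's algorithm: 7^(log2(64)) = 7^6 = 117649 multiplications
Savings: 117649 - 117649 = 0 multiplications

Standard: 117649 multiplications (49^3). Strassen: 117649 multiplications (7^6, after padding to 64x64). Strassen reduces 8 recursive multiplications to 7 at each level.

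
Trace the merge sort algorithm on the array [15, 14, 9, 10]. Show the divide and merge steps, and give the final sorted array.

Merge sort trace:

Split: [15, 14, 9, 10] -> [15, 14] and [9, 10]
  Split: [15, 14] -> [15] and [14]
  Merge: [15] + [14] -> [14, 15]
  Split: [9, 10] -> [9] and [10]
  Merge: [9] + [10] -> [9, 10]
Merge: [14, 15] + [9, 10] -> [9, 10, 14, 15]

Final sorted array: [9, 10, 14, 15]

The merge sort proceeds by recursively splitting the array and merging sorted halves.
After all merges, the sorted array is [9, 10, 14, 15].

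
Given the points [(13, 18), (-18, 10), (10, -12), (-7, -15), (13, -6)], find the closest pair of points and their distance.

Computing all pairwise distances among 5 points:

d((13, 18), (-18, 10)) = 32.0156
d((13, 18), (10, -12)) = 30.1496
d((13, 18), (-7, -15)) = 38.5876
d((13, 18), (13, -6)) = 24.0
d((-18, 10), (10, -12)) = 35.609
d((-18, 10), (-7, -15)) = 27.313
d((-18, 10), (13, -6)) = 34.8855
d((10, -12), (-7, -15)) = 17.2627
d((10, -12), (13, -6)) = 6.7082 <-- minimum
d((-7, -15), (13, -6)) = 21.9317

Closest pair: (10, -12) and (13, -6) with distance 6.7082

The closest pair is (10, -12) and (13, -6) with Euclidean distance 6.7082. For 5 points, brute-force pairwise comparison is shown above. For large n, the divide-and-conquer algorithm (sort by x, recurse on halves, check the dividing strip) achieves O(n log n).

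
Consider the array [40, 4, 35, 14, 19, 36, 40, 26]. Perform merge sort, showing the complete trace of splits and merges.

Merge sort trace:

Split: [40, 4, 35, 14, 19, 36, 40, 26] -> [40, 4, 35, 14] and [19, 36, 40, 26]
  Split: [40, 4, 35, 14] -> [40, 4] and [35, 14]
    Split: [40, 4] -> [40] and [4]
    Merge: [40] + [4] -> [4, 40]
    Split: [35, 14] -> [35] and [14]
    Merge: [35] + [14] -> [14, 35]
  Merge: [4, 40] + [14, 35] -> [4, 14, 35, 40]
  Split: [19, 36, 40, 26] -> [19, 36] and [40, 26]
    Split: [19, 36] -> [19] and [36]
    Merge: [19] + [36] -> [19, 36]
    Split: [40, 26] -> [40] and [26]
    Merge: [40] + [26] -> [26, 40]
  Merge: [19, 36] + [26, 40] -> [19, 26, 36, 40]
Merge: [4, 14, 35, 40] + [19, 26, 36, 40] -> [4, 14, 19, 26, 35, 36, 40, 40]

Final sorted array: [4, 14, 19, 26, 35, 36, 40, 40]

The merge sort proceeds by recursively splitting the array and merging sorted halves.
After all merges, the sorted array is [4, 14, 19, 26, 35, 36, 40, 40].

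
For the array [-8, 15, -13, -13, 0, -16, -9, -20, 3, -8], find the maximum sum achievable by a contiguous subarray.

Using Kadane's algorithm on [-8, 15, -13, -13, 0, -16, -9, -20, 3, -8]:

Scanning through the array:
Position 1 (value 15): max_ending_here = 15, max_so_far = 15
Position 2 (value -13): max_ending_here = 2, max_so_far = 15
Position 3 (value -13): max_ending_here = -11, max_so_far = 15
Position 4 (value 0): max_ending_here = 0, max_so_far = 15
Position 5 (value -16): max_ending_here = -16, max_so_far = 15
Position 6 (value -9): max_ending_here = -9, max_so_far = 15
Position 7 (value -20): max_ending_here = -20, max_so_far = 15
Position 8 (value 3): max_ending_here = 3, max_so_far = 15
Position 9 (value -8): max_ending_here = -5, max_so_far = 15

Maximum subarray: [15]
Maximum sum: 15

The maximum subarray is [15] with sum 15. This subarray runs from index 1 to index 1.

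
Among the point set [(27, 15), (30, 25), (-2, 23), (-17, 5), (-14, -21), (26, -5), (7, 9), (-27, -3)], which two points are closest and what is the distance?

Computing all pairwise distances among 8 points:

d((27, 15), (30, 25)) = 10.4403 <-- minimum
d((27, 15), (-2, 23)) = 30.0832
d((27, 15), (-17, 5)) = 45.1221
d((27, 15), (-14, -21)) = 54.5619
d((27, 15), (26, -5)) = 20.025
d((27, 15), (7, 9)) = 20.8806
d((27, 15), (-27, -3)) = 56.921
d((30, 25), (-2, 23)) = 32.0624
d((30, 25), (-17, 5)) = 51.0784
d((30, 25), (-14, -21)) = 63.6553
d((30, 25), (26, -5)) = 30.2655
d((30, 25), (7, 9)) = 28.0179
d((30, 25), (-27, -3)) = 63.5059
d((-2, 23), (-17, 5)) = 23.4307
d((-2, 23), (-14, -21)) = 45.607
d((-2, 23), (26, -5)) = 39.598
d((-2, 23), (7, 9)) = 16.6433
d((-2, 23), (-27, -3)) = 36.0694
d((-17, 5), (-14, -21)) = 26.1725
d((-17, 5), (26, -5)) = 44.1475
d((-17, 5), (7, 9)) = 24.3311
d((-17, 5), (-27, -3)) = 12.8062
d((-14, -21), (26, -5)) = 43.0813
d((-14, -21), (7, 9)) = 36.6197
d((-14, -21), (-27, -3)) = 22.2036
d((26, -5), (7, 9)) = 23.6008
d((26, -5), (-27, -3)) = 53.0377
d((7, 9), (-27, -3)) = 36.0555

Closest pair: (27, 15) and (30, 25) with distance 10.4403

The closest pair is (27, 15) and (30, 25) with Euclidean distance 10.4403. For 8 points, brute-force pairwise comparison is shown above. For large n, the divide-and-conquer algorithm (sort by x, recurse on halves, check the dividing strip) achieves O(n log n).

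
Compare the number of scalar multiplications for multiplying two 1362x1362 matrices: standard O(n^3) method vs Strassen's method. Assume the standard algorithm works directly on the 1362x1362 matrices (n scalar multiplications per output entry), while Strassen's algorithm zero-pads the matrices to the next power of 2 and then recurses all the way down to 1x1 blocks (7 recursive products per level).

Matrix multiplication for 1362x1362 matrices:

Strassen's algorithm requires power-of-2 dimensions. Pad 1362x1362 to 2048x2048 (next power of 2).

Standard algorithm: 1362^3 = 2526569928 multiplications
Strassen's algorithm: 7^(log2(2048)) = 7^11 = 1977326743 multiplications
Savings: 2526569928 - 1977326743 = 549243185 multiplications

Standard: 2526569928 multiplications (1362^3). Strassen: 1977326743 multiplications (7^11, after padding to 2048x2048). Strassen reduces 8 recursive multiplications to 7 at each level.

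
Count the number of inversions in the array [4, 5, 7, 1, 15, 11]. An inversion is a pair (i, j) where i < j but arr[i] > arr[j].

Finding inversions in [4, 5, 7, 1, 15, 11]:

(0, 3): arr[0]=4 > arr[3]=1
(1, 3): arr[1]=5 > arr[3]=1
(2, 3): arr[2]=7 > arr[3]=1
(4, 5): arr[4]=15 > arr[5]=11

Total inversions: 4

The array has 4 inversion(s): (0,3), (1,3), (2,3), (4,5). Each pair (i,j) satisfies i < j and arr[i] > arr[j].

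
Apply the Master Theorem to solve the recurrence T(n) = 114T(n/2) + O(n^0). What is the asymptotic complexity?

Master Theorem for T(n) = 114T(n/2) + O(n^0):

a = 114, b = 2, c = 0
log_b(a) = log_2(114) = 6.8329

Case 1: c = 0 < log_2(114) = 6.8329
T(n) = O(n^(log_2 114))

For T(n) = 114T(n/2) + O(n^0): log_2(114) = 6.8329. This is Case 1 of the Master Theorem (c < log_b(a), work dominated by leaves), giving O(n^(log_2 114)).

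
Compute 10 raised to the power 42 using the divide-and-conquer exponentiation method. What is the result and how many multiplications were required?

Computing 10^42 by squaring (build up from 10^1; each line after the first costs one multiplication):

10^1 = 10
10^2 = (10^1)^2 = 10^2 = 100
10^4 = (10^2)^2 = 100^2 = 10000
10^5 = 10 * 10^4 = 10 * 10000 = 100000
10^10 = (10^5)^2 = 100000^2 = 10000000000
10^20 = (10^10)^2 = 10000000000^2 = 100000000000000000000
10^21 = 10 * 10^20 = 10 * 100000000000000000000 = 1000000000000000000000
10^42 = (10^21)^2 = 1000000000000000000000^2 = 1000000000000000000000000000000000000000000

Result: 1000000000000000000000000000000000000000000
Multiplications needed: 7 (7 lines after 10^1)

10^42 = 1000000000000000000000000000000000000000000. Using exponentiation by squaring, this requires 7 multiplications. The key idea: if the exponent is even, square the half-power; if odd, multiply by the base once.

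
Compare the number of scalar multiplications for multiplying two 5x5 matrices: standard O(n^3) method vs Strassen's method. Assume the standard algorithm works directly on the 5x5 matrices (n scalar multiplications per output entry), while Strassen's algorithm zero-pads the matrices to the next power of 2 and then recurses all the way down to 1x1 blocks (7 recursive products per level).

Matrix multiplication for 5x5 matrices:

Strassen's algorithm requires power-of-2 dimensions. Pad 5x5 to 8x8 (next power of 2).

Standard algorithm: 5^3 = 125 multiplications
Strassen's algorithm: 7^(log2(8)) = 7^3 = 343 multiplications
Difference: 125 - 343 = -218 (Strassen uses MORE here due to padding overhead — for small or just-over-power-of-2 n, padding can outweigh the per-level savings)

Standard: 125 multiplications (5^3). Strassen: 343 multiplications (7^3, after padding to 8x8). Strassen reduces 8 recursive multiplications to 7 at each level.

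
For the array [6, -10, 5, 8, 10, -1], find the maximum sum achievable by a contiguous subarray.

Using Kadane's algorithm on [6, -10, 5, 8, 10, -1]:

Scanning through the array:
Position 1 (value -10): max_ending_here = -4, max_so_far = 6
Position 2 (value 5): max_ending_here = 5, max_so_far = 6
Position 3 (value 8): max_ending_here = 13, max_so_far = 13
Position 4 (value 10): max_ending_here = 23, max_so_far = 23
Position 5 (value -1): max_ending_here = 22, max_so_far = 23

Maximum subarray: [5, 8, 10]
Maximum sum: 23

The maximum subarray is [5, 8, 10] with sum 23. This subarray runs from index 2 to index 4.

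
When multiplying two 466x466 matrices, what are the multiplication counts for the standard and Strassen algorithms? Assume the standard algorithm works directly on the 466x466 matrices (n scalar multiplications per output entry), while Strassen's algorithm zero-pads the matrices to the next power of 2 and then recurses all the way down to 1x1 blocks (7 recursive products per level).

Matrix multiplication for 466x466 matrices:

Strassen's algorithm requires power-of-2 dimensions. Pad 466x466 to 512x512 (next power of 2).

Standard algorithm: 466^3 = 101194696 multiplications
Strassen's algorithm: 7^(log2(512)) = 7^9 = 40353607 multiplications
Savings: 101194696 - 40353607 = 60841089 multiplications

Standard: 101194696 multiplications (466^3). Strassen: 40353607 multiplications (7^9, after padding to 512x512). Strassen reduces 8 recursive multiplications to 7 at each level.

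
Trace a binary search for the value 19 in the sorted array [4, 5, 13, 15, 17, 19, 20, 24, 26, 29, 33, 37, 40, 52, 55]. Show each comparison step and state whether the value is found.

Binary search for 19 in [4, 5, 13, 15, 17, 19, 20, 24, 26, 29, 33, 37, 40, 52, 55]:

lo=0, hi=14, mid=7, arr[mid]=24 -> 24 > 19, search left half
lo=0, hi=6, mid=3, arr[mid]=15 -> 15 < 19, search right half
lo=4, hi=6, mid=5, arr[mid]=19 -> Found target at index 5!

Binary search finds 19 at index 5 after 3 comparisons. The search repeatedly halves the search space by comparing with the middle element.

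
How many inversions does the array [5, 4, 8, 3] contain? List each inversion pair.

Finding inversions in [5, 4, 8, 3]:

(0, 1): arr[0]=5 > arr[1]=4
(0, 3): arr[0]=5 > arr[3]=3
(1, 3): arr[1]=4 > arr[3]=3
(2, 3): arr[2]=8 > arr[3]=3

Total inversions: 4

The array has 4 inversion(s): (0,1), (0,3), (1,3), (2,3). Each pair (i,j) satisfies i < j and arr[i] > arr[j].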